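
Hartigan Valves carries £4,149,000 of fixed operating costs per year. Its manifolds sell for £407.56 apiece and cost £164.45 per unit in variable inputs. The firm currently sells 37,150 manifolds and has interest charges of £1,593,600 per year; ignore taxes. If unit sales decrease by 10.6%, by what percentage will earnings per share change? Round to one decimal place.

-29.1%

Total contribution margin = 37,150 × £243.11 = £9,031,536.50.
Operating income = contribution − fixed costs = £9,031,536.50 − £4,149,000 = £4,882,536.50.
Interest = £1,593,600.00, so EBIT − I = £3,288,936.50.
DCL = total CM / (EBIT − I) = £9,031,536.50 / £3,288,936.50 = 2.7460.
EPS therefore changes by 2.7460 × (-10.6%) = -29.1%.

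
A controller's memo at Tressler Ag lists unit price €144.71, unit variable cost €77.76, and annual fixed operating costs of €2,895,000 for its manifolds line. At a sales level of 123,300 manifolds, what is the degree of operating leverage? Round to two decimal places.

1.54

At 123,300 units, contribution = 123,300 × €66.95 = €8,254,935.00.
EBIT = €8,254,935.00 − €2,895,000 = €5,359,935.00.
Degree of operating leverage = €8,254,935.00 / €5,359,935.00 = 1.5401.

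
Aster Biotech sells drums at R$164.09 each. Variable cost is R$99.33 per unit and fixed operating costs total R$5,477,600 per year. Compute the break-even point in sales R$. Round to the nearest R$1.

Contribution margin per unit = R$164.09 − R$99.33 = R$64.76, a CM ratio of R$64.76 ÷ R$164.09 = 0.3947.
Break-even sales = FC ÷ CM ratio = R$5,477,600 × R$164.09 / R$64.76 = R$13,879,237.

R$13,879,237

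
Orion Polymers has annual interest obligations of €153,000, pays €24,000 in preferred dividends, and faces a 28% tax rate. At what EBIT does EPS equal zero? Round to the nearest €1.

Preferred dividends are paid after tax, so their pre-tax equivalent is €24,000 ÷ (1 − 0.28) = €33,333.33.
Financial break-even EBIT = interest + D_p ÷ (1 − t) = €153,000 + €33,333.33 = €186,333.33.

€186,333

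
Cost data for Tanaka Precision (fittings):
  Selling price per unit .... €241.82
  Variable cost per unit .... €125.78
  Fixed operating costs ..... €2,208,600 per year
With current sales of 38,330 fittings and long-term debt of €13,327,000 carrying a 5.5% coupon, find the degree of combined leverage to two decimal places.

2.95

Total contribution margin = 38,330 × €116.04 = €4,447,813.20.
EBIT = €4,447,813.20 − €2,208,600 = €2,239,213.20. Interest = €732,985.00.
DOL = €4,447,813.20 ÷ €2,239,213.20 = 1.9863; DFL = €2,239,213.20 ÷ €1,506,228.20 = 1.4866.
DCL = DOL × DFL = 1.9863 × 1.4866 = 2.9528.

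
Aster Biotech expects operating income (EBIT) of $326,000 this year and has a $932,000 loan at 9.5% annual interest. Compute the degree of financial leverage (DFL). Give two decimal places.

Interest = $88,540.00.
DFL = EBIT ÷ (EBIT − I) = $326,000 ÷ ($326,000 − $88,540.00) = $326,000 ÷ $237,460.00 = 1.3729.

1.37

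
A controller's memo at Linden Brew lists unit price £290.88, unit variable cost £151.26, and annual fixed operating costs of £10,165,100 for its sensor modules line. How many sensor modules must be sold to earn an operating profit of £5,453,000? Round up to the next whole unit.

111,862 sensor modules

Each unit contributes £290.88 − £151.26 = £139.62.
Units = (FC + target) / CM = (£10,165,100 + £5,453,000) / £139.62 = 111,861.48, so 111,862 sensor modules.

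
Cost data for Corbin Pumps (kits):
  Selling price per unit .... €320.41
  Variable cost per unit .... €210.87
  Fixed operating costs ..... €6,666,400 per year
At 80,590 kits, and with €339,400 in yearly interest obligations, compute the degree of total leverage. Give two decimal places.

4.85

At 80,590 units, contribution = 80,590 × €109.54 = €8,827,828.60.
Subtracting fixed costs: EBIT = €8,827,828.60 − €6,666,400 = €2,161,428.60. Interest = €339,400.00.
DOL = €8,827,828.60 ÷ €2,161,428.60 = 4.0843; DFL = €2,161,428.60 ÷ €1,822,028.60 = 1.1863.
Combined leverage = 4.0843 × 1.1863 = 4.8452.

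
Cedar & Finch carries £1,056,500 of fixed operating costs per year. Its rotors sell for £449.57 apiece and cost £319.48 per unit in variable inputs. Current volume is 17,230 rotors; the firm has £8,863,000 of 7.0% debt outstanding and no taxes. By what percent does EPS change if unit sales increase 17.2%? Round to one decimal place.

+68.3%

Contribution at this volume is 17,230 × £130.09 = £2,241,450.70.
EBIT = £2,241,450.70 − £1,056,500 = £1,184,950.70.
After interest of £620,410.00, pre-tax earnings = £564,540.70.
Degree of combined leverage = contribution ÷ (EBIT − I) = £2,241,450.70 ÷ £564,540.70 = 3.9704.
%ΔEPS = DCL × %ΔSales = 3.9704 × +17.2% = +68.3%.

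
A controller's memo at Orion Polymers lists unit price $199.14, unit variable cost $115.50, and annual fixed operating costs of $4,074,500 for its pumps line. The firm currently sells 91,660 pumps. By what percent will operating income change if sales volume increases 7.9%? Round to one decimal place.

At 91,660 units, contribution = 91,660 × $83.64 = $7,666,442.40.
Subtracting fixed costs: EBIT = $7,666,442.40 − $4,074,500 = $3,591,942.40.
DOL = contribution ÷ EBIT = $7,666,442.40 ÷ $3,591,942.40 = 2.1343.
%ΔEBIT = DOL × %ΔSales = 2.1343 × +7.9% = +16.9%.

+16.9%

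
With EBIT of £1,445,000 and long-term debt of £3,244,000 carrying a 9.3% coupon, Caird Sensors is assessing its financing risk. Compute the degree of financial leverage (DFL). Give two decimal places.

Interest = £301,692.00.
DFL = EBIT ÷ (EBIT − I) = £1,445,000 ÷ (£1,445,000 − £301,692.00) = £1,445,000 ÷ £1,143,308.00 = 1.2639.

1.26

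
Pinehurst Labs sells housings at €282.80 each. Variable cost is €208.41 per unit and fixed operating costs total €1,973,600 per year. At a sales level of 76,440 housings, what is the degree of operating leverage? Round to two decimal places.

1.53

At 76,440 units, contribution = 76,440 × €74.39 = €5,686,371.60.
Subtracting fixed costs: EBIT = €5,686,371.60 − €1,973,600 = €3,712,771.60.
Degree of operating leverage = €5,686,371.60 / €3,712,771.60 = 1.5316.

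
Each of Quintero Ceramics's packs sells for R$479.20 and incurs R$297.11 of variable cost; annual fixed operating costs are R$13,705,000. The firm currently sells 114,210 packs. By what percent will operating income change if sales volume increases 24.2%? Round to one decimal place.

At 114,210 units, contribution = 114,210 × R$182.09 = R$20,796,498.90.
Subtracting fixed costs: EBIT = R$20,796,498.90 − R$13,705,000 = R$7,091,498.90.
DOL = contribution ÷ EBIT = R$20,796,498.90 ÷ R$7,091,498.90 = 2.9326.
%ΔEBIT = DOL × %ΔSales = 2.9326 × +24.2% = +71.0%.

+71.0%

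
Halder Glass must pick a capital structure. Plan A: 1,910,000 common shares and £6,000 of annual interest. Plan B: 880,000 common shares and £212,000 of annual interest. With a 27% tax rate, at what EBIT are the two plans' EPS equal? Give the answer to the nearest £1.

At indifference, (EBIT − 6,000)(1 − t)/1,910,000 = (EBIT − 212,000)(1 − t)/880,000.
Cancelling (1 − t) and cross-multiplying: 880,000·(EBIT − 6,000) = 1,910,000·(EBIT − 212,000).
Solving, EBIT = (212,000·1,910,000 − 6,000·880,000) / (1,910,000 − 880,000) = 399,640,000,000 / 1,030,000 = 388,000.00.

£388,000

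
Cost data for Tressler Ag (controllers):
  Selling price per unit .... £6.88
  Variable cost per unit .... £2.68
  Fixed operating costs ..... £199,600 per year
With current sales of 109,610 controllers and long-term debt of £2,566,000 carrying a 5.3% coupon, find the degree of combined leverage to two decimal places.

Total contribution margin = 109,610 × £4.20 = £460,362.00.
EBIT = £460,362.00 − £199,600 = £260,762.00. Interest = £135,998.00.
DOL = £460,362.00 ÷ £260,762.00 = 1.7654; DFL = £260,762.00 ÷ £124,764.00 = 2.0900.
Combined leverage = 1.7654 × 2.0900 = 3.6897.

3.69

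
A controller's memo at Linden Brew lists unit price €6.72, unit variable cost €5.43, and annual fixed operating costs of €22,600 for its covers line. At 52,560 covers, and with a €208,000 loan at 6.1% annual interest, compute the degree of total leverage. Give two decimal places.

2.09

At 52,560 units, contribution = 52,560 × €1.29 = €67,802.40.
EBIT = €67,802.40 − €22,600 = €45,202.40. Interest = €12,688.00, so EBIT − I = €32,514.40.
Degree of total leverage = total CM / (EBIT − interest) = €67,802.40 / €32,514.40 = 2.0853.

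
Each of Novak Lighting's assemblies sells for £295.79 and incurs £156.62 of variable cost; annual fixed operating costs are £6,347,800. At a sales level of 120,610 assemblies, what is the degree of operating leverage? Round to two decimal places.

At 120,610 units, contribution = 120,610 × £139.17 = £16,785,293.70.
Operating income = contribution − fixed costs = £16,785,293.70 − £6,347,800 = £10,437,493.70.
DOL = contribution ÷ EBIT = £16,785,293.70 ÷ £10,437,493.70 = 1.6082.

1.61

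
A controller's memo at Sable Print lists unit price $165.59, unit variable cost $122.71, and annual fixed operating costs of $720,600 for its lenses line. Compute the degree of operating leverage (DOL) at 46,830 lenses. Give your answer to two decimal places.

Total contribution margin = 46,830 × $42.88 = $2,008,070.40.
EBIT = $2,008,070.40 − $720,600 = $1,287,470.40.
Degree of operating leverage = $2,008,070.40 / $1,287,470.40 = 1.5597.

1.56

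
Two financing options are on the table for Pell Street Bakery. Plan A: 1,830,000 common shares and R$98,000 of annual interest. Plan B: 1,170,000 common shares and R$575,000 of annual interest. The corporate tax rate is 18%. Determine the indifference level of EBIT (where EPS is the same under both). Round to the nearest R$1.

At indifference, (EBIT − 98,000)(1 − t)/1,830,000 = (EBIT − 575,000)(1 − t)/1,170,000.
The (1 − t) factor cancels: (EBIT − 98,000) × 1,170,000 = (EBIT − 575,000) × 1,830,000.
EBIT × (1,830,000 − 1,170,000) = 575,000 × 1,830,000 − 98,000 × 1,170,000 = 937,590,000,000, so EBIT = 937,590,000,000 ÷ 660,000 = 1,420,590.91.

R$1,420,591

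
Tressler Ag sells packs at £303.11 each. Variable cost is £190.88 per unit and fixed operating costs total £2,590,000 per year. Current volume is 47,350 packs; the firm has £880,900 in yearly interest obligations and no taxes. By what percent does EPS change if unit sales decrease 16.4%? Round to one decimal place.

At 47,350 units, contribution = 47,350 × £112.23 = £5,314,090.50.
EBIT = £5,314,090.50 − £2,590,000 = £2,724,090.50.
Interest = £880,900.00, so EBIT − I = £1,843,190.50.
DCL = total CM / (EBIT − I) = £5,314,090.50 / £1,843,190.50 = 2.8831.
%ΔEPS = DCL × %ΔSales = 2.8831 × -16.4% = -47.3%.

-47.3%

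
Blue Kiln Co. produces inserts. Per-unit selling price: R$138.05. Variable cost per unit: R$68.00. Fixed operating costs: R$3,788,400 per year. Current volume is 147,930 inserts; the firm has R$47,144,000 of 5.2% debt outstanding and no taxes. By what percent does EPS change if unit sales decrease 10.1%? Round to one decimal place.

-25.4%

Total contribution margin = 147,930 × R$70.05 = R$10,362,496.50.
Subtracting fixed costs: EBIT = R$10,362,496.50 − R$3,788,400 = R$6,574,096.50.
After interest of R$2,451,488.00, pre-tax earnings = R$4,122,608.50.
DCL = total CM / (EBIT − I) = R$10,362,496.50 / R$4,122,608.50 = 2.5136.
%ΔEPS = DCL × %ΔSales = 2.5136 × -10.1% = -25.4%.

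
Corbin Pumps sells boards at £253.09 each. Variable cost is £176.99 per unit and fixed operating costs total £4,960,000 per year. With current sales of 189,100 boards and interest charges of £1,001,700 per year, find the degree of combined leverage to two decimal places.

1.71

Total contribution margin = 189,100 × £76.10 = £14,390,510.00.
Subtracting fixed costs: EBIT = £14,390,510.00 − £4,960,000 = £9,430,510.00. Interest = £1,001,700.00.
DOL = £14,390,510.00 ÷ £9,430,510.00 = 1.5260; DFL = £9,430,510.00 ÷ £8,428,810.00 = 1.1188.
DCL = DOL × DFL = 1.5260 × 1.1188 = 1.7073.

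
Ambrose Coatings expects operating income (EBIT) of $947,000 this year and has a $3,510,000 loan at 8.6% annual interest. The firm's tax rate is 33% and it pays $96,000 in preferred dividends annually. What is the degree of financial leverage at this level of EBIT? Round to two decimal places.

Interest = $301,860.00.
Preferred dividends grossed up pre-tax: $96,000 / (1 − 0.33) = $143,283.58.
DFL = EBIT ÷ [EBIT − I − D_p/(1−t)] = $947,000 ÷ [$947,000 − $301,860.00 − $143,283.58] = $947,000 ÷ $501,856.42 = 1.8870.

1.89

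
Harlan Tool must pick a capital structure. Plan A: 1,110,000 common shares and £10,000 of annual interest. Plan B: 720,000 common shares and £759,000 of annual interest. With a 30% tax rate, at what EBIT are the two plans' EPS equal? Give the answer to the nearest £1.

At indifference, (EBIT − 10,000)(1 − t)/1,110,000 = (EBIT − 759,000)(1 − t)/720,000.
The (1 − t) factor cancels: (EBIT − 10,000) × 720,000 = (EBIT − 759,000) × 1,110,000.
Solving, EBIT = (759,000·1,110,000 − 10,000·720,000) / (1,110,000 − 720,000) = 835,290,000,000 / 390,000 = 2,141,769.23.

£2,141,769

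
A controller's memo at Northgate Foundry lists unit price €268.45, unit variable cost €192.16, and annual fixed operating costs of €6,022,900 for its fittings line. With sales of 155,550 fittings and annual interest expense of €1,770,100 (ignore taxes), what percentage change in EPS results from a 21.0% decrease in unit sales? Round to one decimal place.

Total contribution margin = 155,550 × €76.29 = €11,866,909.50.
EBIT = €11,866,909.50 − €6,022,900 = €5,844,009.50.
After interest of €1,770,100.00, pre-tax earnings = €4,073,909.50.
DCL = total CM / (EBIT − I) = €11,866,909.50 / €4,073,909.50 = 2.9129.
%ΔEPS = DCL × %ΔSales = 2.9129 × -21.0% = -61.2%.

-61.2%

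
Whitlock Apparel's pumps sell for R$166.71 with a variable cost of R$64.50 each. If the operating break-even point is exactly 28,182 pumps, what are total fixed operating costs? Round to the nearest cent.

Contribution margin per unit = R$166.71 − R$64.50 = R$102.21.
Since BE = FC / CM, FC = 28,182 × R$102.21 = R$2,880,482.22.

R$2,880,482.22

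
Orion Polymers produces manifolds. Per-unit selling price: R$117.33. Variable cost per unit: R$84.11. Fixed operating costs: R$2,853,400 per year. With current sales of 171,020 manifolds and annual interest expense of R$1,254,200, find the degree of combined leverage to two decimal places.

3.61

At 171,020 units, contribution = 171,020 × R$33.22 = R$5,681,284.40.
EBIT = R$5,681,284.40 − R$2,853,400 = R$2,827,884.40. Interest = R$1,254,200.00, so EBIT − I = R$1,573,684.40.
DCL = contribution ÷ (EBIT − I) = R$5,681,284.40 ÷ R$1,573,684.40 = 3.6102.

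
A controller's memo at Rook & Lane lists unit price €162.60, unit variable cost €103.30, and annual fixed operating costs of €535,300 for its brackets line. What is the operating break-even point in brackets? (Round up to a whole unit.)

Contribution margin per unit = €162.60 − €103.30 = €59.30.
Units to break even: €535,300 ÷ €59.30 = 9,026.98, rounded up to 9,027.

9,027 brackets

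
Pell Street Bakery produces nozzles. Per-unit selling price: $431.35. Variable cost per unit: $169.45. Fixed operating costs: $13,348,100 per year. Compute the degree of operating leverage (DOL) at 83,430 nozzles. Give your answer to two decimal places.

2.57

At 83,430 units, contribution = 83,430 × $261.90 = $21,850,317.00.
Subtracting fixed costs: EBIT = $21,850,317.00 − $13,348,100 = $8,502,217.00.
So DOL = total CM / EBIT = $21,850,317.00 / $8,502,217.00 = 2.5700.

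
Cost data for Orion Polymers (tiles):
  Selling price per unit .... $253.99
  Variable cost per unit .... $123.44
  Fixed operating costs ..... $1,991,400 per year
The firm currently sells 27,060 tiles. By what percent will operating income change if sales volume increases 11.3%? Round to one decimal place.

+25.9%

Contribution at this volume is 27,060 × $130.55 = $3,532,683.00.
Operating income = contribution − fixed costs = $3,532,683.00 − $1,991,400 = $1,541,283.00.
So DOL = total CM / EBIT = $3,532,683.00 / $1,541,283.00 = 2.2920.
So EBIT moves 2.2920 × (+11.3%) = +25.9%.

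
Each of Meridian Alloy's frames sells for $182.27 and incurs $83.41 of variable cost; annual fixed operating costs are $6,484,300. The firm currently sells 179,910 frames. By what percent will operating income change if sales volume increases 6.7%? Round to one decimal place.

+10.5%

Total contribution margin = 179,910 × $98.86 = $17,785,902.60.
Operating income = contribution − fixed costs = $17,785,902.60 − $6,484,300 = $11,301,602.60.
Degree of operating leverage = $17,785,902.60 / $11,301,602.60 = 1.5738.
So EBIT moves 1.5738 × (+6.7%) = +10.5%.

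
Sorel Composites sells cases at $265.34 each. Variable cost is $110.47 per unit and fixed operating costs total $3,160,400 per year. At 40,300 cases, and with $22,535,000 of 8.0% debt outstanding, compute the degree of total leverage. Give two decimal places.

4.88

At 40,300 units, contribution = 40,300 × $154.87 = $6,241,261.00.
Operating income = contribution − fixed costs = $6,241,261.00 − $3,160,400 = $3,080,861.00. Interest = $1,802,800.00.
DOL = $6,241,261.00 ÷ $3,080,861.00 = 2.0258; DFL = $3,080,861.00 ÷ $1,278,061.00 = 2.4106.
Combined leverage = 2.0258 × 2.4106 = 4.8834.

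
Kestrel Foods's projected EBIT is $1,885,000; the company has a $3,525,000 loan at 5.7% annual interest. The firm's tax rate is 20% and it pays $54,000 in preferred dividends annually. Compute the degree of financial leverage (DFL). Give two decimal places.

Annual interest charges come to $200,925.00.
Preferred dividends grossed up pre-tax: $54,000 / (1 − 0.20) = $67,500.00.
DFL = EBIT ÷ [EBIT − I − D_p/(1−t)] = $1,885,000 ÷ [$1,885,000 − $200,925.00 − $67,500.00] = $1,885,000 ÷ $1,616,575.00 = 1.1660.

1.17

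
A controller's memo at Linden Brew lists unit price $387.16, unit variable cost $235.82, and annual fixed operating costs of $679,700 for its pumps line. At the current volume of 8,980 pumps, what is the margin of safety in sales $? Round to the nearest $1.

$1,737,879

Each unit contributes $387.16 − $235.82 = $151.34. Break-even units = $679,700 ÷ $151.34 = 4,491.21; break-even revenue = 4,491.21 × $387.16 = $1,738,817.58.
Current sales = 8,980 × $387.16 = $3,476,696.80.
Margin of safety = $3,476,696.80 − $1,738,817.58 = $1,737,879.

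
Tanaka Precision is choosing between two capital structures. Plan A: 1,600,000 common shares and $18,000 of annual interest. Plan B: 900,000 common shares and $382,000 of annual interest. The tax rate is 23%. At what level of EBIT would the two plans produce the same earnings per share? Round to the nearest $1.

$850,000

At indifference, (EBIT − 18,000)(1 − t)/1,600,000 = (EBIT − 382,000)(1 − t)/900,000.
Cancelling (1 − t) and cross-multiplying: 900,000·(EBIT − 18,000) = 1,600,000·(EBIT − 382,000).
Solving, EBIT = (382,000·1,600,000 − 18,000·900,000) / (1,600,000 − 900,000) = 595,000,000,000 / 700,000 = 850,000.00.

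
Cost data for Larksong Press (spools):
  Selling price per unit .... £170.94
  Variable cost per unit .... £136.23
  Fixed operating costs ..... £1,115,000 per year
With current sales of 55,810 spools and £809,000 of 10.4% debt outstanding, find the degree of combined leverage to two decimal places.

Total contribution margin = 55,810 × £34.71 = £1,937,165.10.
Operating income = contribution − fixed costs = £1,937,165.10 − £1,115,000 = £822,165.10. Interest = £84,136.00, so EBIT − I = £738,029.10.
DCL = contribution ÷ (EBIT − I) = £1,937,165.10 ÷ £738,029.10 = 2.6248.

2.62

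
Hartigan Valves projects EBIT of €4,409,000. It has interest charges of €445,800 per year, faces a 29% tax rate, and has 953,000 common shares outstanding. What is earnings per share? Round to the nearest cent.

Interest = €445,800.00, so EBT = €4,409,000 − €445,800.00 = €3,963,200.00.
Net income = €3,963,200.00 × (1 − 0.29) = €2,813,872.00.
EPS = €2,813,872.00 ÷ 953,000 = €2.95.

€2.95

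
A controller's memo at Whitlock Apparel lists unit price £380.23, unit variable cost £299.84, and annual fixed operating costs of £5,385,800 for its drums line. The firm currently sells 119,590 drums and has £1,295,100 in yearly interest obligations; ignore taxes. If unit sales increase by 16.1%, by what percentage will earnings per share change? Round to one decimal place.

+52.8%

Total contribution margin = 119,590 × £80.39 = £9,613,840.10.
Subtracting fixed costs: EBIT = £9,613,840.10 − £5,385,800 = £4,228,040.10.
Interest = £1,295,100.00, so EBIT − I = £2,932,940.10.
DCL = total CM / (EBIT − I) = £9,613,840.10 / £2,932,940.10 = 3.2779.
EPS therefore changes by 3.2779 × (+16.1%) = +52.8%.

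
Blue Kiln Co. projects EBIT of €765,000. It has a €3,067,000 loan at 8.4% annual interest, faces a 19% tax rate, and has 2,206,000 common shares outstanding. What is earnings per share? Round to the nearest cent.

€0.19

Pre-tax income = €765,000 − €257,628.00 = €507,372.00.
After tax at 19%: net income = €507,372.00 × 0.81 = €410,971.32.
Per share: €410,971.32 / 2,206,000 shares = €0.19.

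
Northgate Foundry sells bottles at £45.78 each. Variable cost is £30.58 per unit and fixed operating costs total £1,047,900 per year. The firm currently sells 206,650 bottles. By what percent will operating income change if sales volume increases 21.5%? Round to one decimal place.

+32.3%

Contribution at this volume is 206,650 × £15.20 = £3,141,080.00.
Operating income = contribution − fixed costs = £3,141,080.00 − £1,047,900 = £2,093,180.00.
So DOL = total CM / EBIT = £3,141,080.00 / £2,093,180.00 = 1.5006.
So EBIT moves 1.5006 × (+21.5%) = +32.3%.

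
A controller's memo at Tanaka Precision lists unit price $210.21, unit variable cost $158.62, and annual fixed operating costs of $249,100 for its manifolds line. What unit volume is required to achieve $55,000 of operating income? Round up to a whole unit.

5,895 manifolds

Each unit contributes $210.21 − $158.62 = $51.59.
Need Q such that Q × $51.59 − $249,100 = $55,000, i.e. Q = $304,100 / $51.59 = 5,894.55 → 5,895.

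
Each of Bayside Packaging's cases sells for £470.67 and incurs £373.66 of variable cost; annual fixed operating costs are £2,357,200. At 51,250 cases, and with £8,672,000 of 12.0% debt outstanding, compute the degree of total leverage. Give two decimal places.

3.16

Total contribution margin = 51,250 × £97.01 = £4,971,762.50.
Subtracting fixed costs: EBIT = £4,971,762.50 − £2,357,200 = £2,614,562.50. Interest = £1,040,640.00, so EBIT − I = £1,573,922.50.
DCL = contribution ÷ (EBIT − I) = £4,971,762.50 ÷ £1,573,922.50 = 3.1588.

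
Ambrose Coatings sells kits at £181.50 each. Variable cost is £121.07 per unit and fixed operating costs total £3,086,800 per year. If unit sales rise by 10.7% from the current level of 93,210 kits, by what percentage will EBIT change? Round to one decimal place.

Total contribution margin = 93,210 × £60.43 = £5,632,680.30.
Operating income = contribution − fixed costs = £5,632,680.30 − £3,086,800 = £2,545,880.30.
DOL = contribution ÷ EBIT = £5,632,680.30 ÷ £2,545,880.30 = 2.2125.
%ΔEBIT = DOL × %ΔSales = 2.2125 × +10.7% = +23.7%.

+23.7%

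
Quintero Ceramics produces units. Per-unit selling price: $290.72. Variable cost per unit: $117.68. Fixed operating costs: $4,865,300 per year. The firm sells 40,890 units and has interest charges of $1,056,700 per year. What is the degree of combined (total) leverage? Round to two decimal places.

Total contribution margin = 40,890 × $173.04 = $7,075,605.60.
Operating income = contribution − fixed costs = $7,075,605.60 − $4,865,300 = $2,210,305.60. Interest = $1,056,700.00, so EBIT − I = $1,153,605.60.
Degree of total leverage = total CM / (EBIT − interest) = $7,075,605.60 / $1,153,605.60 = 6.1335.

6.13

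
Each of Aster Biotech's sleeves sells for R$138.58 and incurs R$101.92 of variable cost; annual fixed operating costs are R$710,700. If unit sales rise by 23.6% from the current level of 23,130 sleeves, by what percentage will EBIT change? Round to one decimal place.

+145.8%

Contribution at this volume is 23,130 × R$36.66 = R$847,945.80.
Subtracting fixed costs: EBIT = R$847,945.80 − R$710,700 = R$137,245.80.
Degree of operating leverage = R$847,945.80 / R$137,245.80 = 6.1783.
So EBIT moves 6.1783 × (+23.6%) = +145.8%.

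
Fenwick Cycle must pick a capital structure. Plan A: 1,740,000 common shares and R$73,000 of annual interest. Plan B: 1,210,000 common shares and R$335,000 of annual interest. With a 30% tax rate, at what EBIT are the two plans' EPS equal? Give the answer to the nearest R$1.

R$933,151

At indifference, (EBIT − 73,000)(1 − t)/1,740,000 = (EBIT − 335,000)(1 − t)/1,210,000.
Cancelling (1 − t) and cross-multiplying: 1,210,000·(EBIT − 73,000) = 1,740,000·(EBIT − 335,000).
EBIT × (1,740,000 − 1,210,000) = 335,000 × 1,740,000 − 73,000 × 1,210,000 = 494,570,000,000, so EBIT = 494,570,000,000 ÷ 530,000 = 933,150.94.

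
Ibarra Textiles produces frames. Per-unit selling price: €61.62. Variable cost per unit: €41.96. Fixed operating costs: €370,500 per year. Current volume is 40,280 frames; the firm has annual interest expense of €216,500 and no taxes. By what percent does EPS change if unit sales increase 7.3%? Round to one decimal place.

+28.2%

At 40,280 units, contribution = 40,280 × €19.66 = €791,904.80.
EBIT = €791,904.80 − €370,500 = €421,404.80.
After interest of €216,500.00, pre-tax earnings = €204,904.80.
Degree of combined leverage = contribution ÷ (EBIT − I) = €791,904.80 ÷ €204,904.80 = 3.8647.
EPS therefore changes by 3.8647 × (+7.3%) = +28.2%.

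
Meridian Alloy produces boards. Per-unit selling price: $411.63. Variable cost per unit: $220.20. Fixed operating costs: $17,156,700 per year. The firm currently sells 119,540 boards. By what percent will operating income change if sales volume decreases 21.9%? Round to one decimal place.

At 119,540 units, contribution = 119,540 × $191.43 = $22,883,542.20.
Operating income = contribution − fixed costs = $22,883,542.20 − $17,156,700 = $5,726,842.20.
So DOL = total CM / EBIT = $22,883,542.20 / $5,726,842.20 = 3.9958.
So EBIT moves 3.9958 × (-21.9%) = -87.5%.

-87.5%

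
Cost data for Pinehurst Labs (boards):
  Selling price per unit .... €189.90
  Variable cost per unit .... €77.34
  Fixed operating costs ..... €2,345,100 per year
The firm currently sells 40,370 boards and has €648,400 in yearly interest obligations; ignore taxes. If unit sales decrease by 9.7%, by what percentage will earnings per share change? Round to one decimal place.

-28.4%

Total contribution margin = 40,370 × €112.56 = €4,544,047.20.
EBIT = €4,544,047.20 − €2,345,100 = €2,198,947.20.
After interest of €648,400.00, pre-tax earnings = €1,550,547.20.
DCL = total CM / (EBIT − I) = €4,544,047.20 / €1,550,547.20 = 2.9306.
%ΔEPS = DCL × %ΔSales = 2.9306 × -9.7% = -28.4%.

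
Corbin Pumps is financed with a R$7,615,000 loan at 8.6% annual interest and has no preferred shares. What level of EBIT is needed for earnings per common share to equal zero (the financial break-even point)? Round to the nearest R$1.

Annual interest = 8.6% × R$7,615,000 = R$654,890.00.
With no preferred dividends, EPS = 0 when EBIT exactly covers interest, so the financial break-even EBIT is R$654,890.00.

R$654,890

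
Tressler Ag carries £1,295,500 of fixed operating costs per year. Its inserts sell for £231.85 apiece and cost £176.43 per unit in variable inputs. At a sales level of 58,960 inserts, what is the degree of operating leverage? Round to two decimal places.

1.66

At 58,960 units, contribution = 58,960 × £55.42 = £3,267,563.20.
Subtracting fixed costs: EBIT = £3,267,563.20 − £1,295,500 = £1,972,063.20.
So DOL = total CM / EBIT = £3,267,563.20 / £1,972,063.20 = 1.6569.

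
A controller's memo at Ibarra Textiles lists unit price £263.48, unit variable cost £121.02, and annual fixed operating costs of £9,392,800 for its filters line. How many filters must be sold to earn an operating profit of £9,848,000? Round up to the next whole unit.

135,062 filters

Unit CM = price − variable cost = £263.48 − £121.02 = £142.46.
Units = (FC + target) / CM = (£9,392,800 + £9,848,000) / £142.46 = 135,061.07, so 135,062 filters.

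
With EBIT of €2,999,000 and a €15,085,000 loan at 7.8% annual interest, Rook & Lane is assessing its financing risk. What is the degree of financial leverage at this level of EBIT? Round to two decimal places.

Interest = €1,176,630.00.
DFL = EBIT ÷ (EBIT − I) = €2,999,000 ÷ (€2,999,000 − €1,176,630.00) = €2,999,000 ÷ €1,822,370.00 = 1.6457.

1.65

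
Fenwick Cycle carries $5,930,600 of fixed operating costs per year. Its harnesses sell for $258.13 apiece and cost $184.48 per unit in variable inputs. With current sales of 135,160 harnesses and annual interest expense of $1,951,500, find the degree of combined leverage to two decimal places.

Total contribution margin = 135,160 × $73.65 = $9,954,534.00.
Operating income = contribution − fixed costs = $9,954,534.00 − $5,930,600 = $4,023,934.00. Interest = $1,951,500.00, so EBIT − I = $2,072,434.00.
Degree of total leverage = total CM / (EBIT − interest) = $9,954,534.00 / $2,072,434.00 = 4.8033.

4.80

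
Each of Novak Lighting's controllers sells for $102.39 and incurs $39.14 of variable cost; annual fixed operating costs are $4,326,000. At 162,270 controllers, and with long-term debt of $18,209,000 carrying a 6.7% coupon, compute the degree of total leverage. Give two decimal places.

2.18

Contribution at this volume is 162,270 × $63.25 = $10,263,577.50.
EBIT = $10,263,577.50 − $4,326,000 = $5,937,577.50. Interest = $1,220,003.00.
DOL = $10,263,577.50 ÷ $5,937,577.50 = 1.7286; DFL = $5,937,577.50 ÷ $4,717,574.50 = 1.2586.
DCL = DOL × DFL = 1.7286 × 1.2586 = 2.1756.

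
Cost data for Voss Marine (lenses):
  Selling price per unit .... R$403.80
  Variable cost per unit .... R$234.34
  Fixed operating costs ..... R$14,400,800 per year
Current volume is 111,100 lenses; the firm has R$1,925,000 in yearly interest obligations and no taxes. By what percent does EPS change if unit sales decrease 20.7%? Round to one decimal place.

Total contribution margin = 111,100 × R$169.46 = R$18,827,006.00.
Operating income = contribution − fixed costs = R$18,827,006.00 − R$14,400,800 = R$4,426,206.00.
After interest of R$1,925,000.00, pre-tax earnings = R$2,501,206.00.
DCL = total CM / (EBIT − I) = R$18,827,006.00 / R$2,501,206.00 = 7.5272.
%ΔEPS = DCL × %ΔSales = 7.5272 × -20.7% = -155.8%.

-155.8%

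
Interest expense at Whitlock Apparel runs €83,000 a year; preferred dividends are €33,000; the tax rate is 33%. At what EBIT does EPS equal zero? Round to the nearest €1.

€132,254

Grossing the preferred dividend up to pre-tax terms: €33,000 / (1 − 0.33) = €49,253.73.
EPS = 0 when EBIT covers interest plus the pre-tax preferred burden: €83,000 + €49,253.73 = €132,253.73.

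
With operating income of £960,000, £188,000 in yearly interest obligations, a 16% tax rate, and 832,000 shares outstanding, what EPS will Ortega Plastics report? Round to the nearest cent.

Pre-tax income = £960,000 − £188,000.00 = £772,000.00.
Net income = £772,000.00 × (1 − 0.16) = £648,480.00.
EPS = £648,480.00 ÷ 832,000 = £0.78.

£0.78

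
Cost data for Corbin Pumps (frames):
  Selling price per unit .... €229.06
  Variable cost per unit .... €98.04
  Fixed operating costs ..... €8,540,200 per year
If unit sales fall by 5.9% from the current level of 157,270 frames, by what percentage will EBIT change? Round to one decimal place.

-10.1%

Contribution at this volume is 157,270 × €131.02 = €20,605,515.40.
Operating income = contribution − fixed costs = €20,605,515.40 − €8,540,200 = €12,065,315.40.
So DOL = total CM / EBIT = €20,605,515.40 / €12,065,315.40 = 1.7078.
%ΔEBIT = DOL × %ΔSales = 1.7078 × -5.9% = -10.1%.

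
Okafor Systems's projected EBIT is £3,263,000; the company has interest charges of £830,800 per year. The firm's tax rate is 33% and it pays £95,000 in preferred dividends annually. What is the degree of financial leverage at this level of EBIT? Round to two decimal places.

1.42

Annual interest charges come to £830,800.00.
Pre-tax preferred-dividend burden = £95,000 ÷ (1 − 0.33) = £141,791.04.
DFL = EBIT ÷ [EBIT − I − D_p/(1−t)] = £3,263,000 ÷ [£3,263,000 − £830,800.00 − £141,791.04] = £3,263,000 ÷ £2,290,408.96 = 1.4246.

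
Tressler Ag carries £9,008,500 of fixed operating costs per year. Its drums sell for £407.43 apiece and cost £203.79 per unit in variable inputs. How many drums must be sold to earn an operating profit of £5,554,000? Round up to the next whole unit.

71,511 drums

Each unit contributes £407.43 − £203.79 = £203.64.
Units = (FC + target) / CM = (£9,008,500 + £5,554,000) / £203.64 = 71,511.00, so 71,511 drums.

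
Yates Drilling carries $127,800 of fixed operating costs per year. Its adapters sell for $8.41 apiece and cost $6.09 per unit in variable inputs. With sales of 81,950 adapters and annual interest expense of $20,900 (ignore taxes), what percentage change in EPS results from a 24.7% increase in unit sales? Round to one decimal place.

+113.4%

At 81,950 units, contribution = 81,950 × $2.32 = $190,124.00.
Subtracting fixed costs: EBIT = $190,124.00 − $127,800 = $62,324.00.
Interest = $20,900.00, so EBIT − I = $41,424.00.
Degree of combined leverage = contribution ÷ (EBIT − I) = $190,124.00 ÷ $41,424.00 = 4.5897.
EPS therefore changes by 4.5897 × (+24.7%) = +113.4%.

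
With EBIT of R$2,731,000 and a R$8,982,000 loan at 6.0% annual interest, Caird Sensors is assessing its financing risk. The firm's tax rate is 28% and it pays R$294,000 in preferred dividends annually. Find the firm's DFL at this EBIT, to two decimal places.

1.53

Interest = R$538,920.00.
Preferred dividends grossed up pre-tax: R$294,000 / (1 − 0.28) = R$408,333.33.
DFL = EBIT ÷ [EBIT − I − D_p/(1−t)] = R$2,731,000 ÷ [R$2,731,000 − R$538,920.00 − R$408,333.33] = R$2,731,000 ÷ R$1,783,746.67 = 1.5310.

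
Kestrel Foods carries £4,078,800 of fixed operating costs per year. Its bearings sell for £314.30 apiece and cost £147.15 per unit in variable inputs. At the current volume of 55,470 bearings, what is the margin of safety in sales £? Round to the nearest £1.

Contribution margin per unit = £314.30 − £147.15 = £167.15. Break-even units = £4,078,800 ÷ £167.15 = 24,402.03; break-even revenue = 24,402.03 × £314.30 = £7,669,559.32.
Actual sales revenue = 55,470 × £314.30 = £17,434,221.00.
Margin of safety = £17,434,221.00 − £7,669,559.32 = £9,764,662.

£9,764,662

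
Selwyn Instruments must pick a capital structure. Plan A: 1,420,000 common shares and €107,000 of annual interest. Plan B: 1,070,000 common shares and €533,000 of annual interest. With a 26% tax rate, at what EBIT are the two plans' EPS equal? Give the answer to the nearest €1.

At indifference, (EBIT − 107,000)(1 − t)/1,420,000 = (EBIT − 533,000)(1 − t)/1,070,000.
Cancelling (1 − t) and cross-multiplying: 1,070,000·(EBIT − 107,000) = 1,420,000·(EBIT − 533,000).
EBIT × (1,420,000 − 1,070,000) = 533,000 × 1,420,000 − 107,000 × 1,070,000 = 642,370,000,000, so EBIT = 642,370,000,000 ÷ 350,000 = 1,835,342.86.

€1,835,343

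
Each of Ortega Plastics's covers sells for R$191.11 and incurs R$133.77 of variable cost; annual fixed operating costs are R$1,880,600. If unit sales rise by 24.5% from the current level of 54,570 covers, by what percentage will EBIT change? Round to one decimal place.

+61.4%

At 54,570 units, contribution = 54,570 × R$57.34 = R$3,129,043.80.
Operating income = contribution − fixed costs = R$3,129,043.80 − R$1,880,600 = R$1,248,443.80.
DOL = contribution ÷ EBIT = R$3,129,043.80 ÷ R$1,248,443.80 = 2.5064.
So EBIT moves 2.5064 × (+24.5%) = +61.4%.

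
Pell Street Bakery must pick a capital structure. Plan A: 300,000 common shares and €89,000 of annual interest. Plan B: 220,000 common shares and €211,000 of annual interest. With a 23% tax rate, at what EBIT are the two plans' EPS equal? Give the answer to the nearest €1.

At indifference, (EBIT − 89,000)(1 − t)/300,000 = (EBIT − 211,000)(1 − t)/220,000.
Cancelling (1 − t) and cross-multiplying: 220,000·(EBIT − 89,000) = 300,000·(EBIT − 211,000).
EBIT × (300,000 − 220,000) = 211,000 × 300,000 − 89,000 × 220,000 = 43,720,000,000, so EBIT = 43,720,000,000 ÷ 80,000 = 546,500.00.

€546,500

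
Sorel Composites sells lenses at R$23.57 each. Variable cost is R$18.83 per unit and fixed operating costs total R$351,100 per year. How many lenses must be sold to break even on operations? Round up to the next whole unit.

Contribution margin per unit = R$23.57 − R$18.83 = R$4.74.
Break-even volume = fixed costs ÷ CM per unit = R$351,100 ÷ R$4.74 = 74,071.73, so 74,072 lenses.

74,072 lenses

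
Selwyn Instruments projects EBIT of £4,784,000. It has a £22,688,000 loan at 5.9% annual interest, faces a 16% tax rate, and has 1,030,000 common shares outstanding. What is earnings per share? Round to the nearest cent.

£2.81

Interest = £1,338,592.00, so EBT = £4,784,000 − £1,338,592.00 = £3,445,408.00.
Net income = £3,445,408.00 × (1 − 0.16) = £2,894,142.72.
EPS = £2,894,142.72 ÷ 1,030,000 = £2.81.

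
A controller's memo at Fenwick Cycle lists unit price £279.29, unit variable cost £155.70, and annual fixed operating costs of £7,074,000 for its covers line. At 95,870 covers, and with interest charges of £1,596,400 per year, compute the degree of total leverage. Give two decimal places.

At 95,870 units, contribution = 95,870 × £123.59 = £11,848,573.30.
Operating income = contribution − fixed costs = £11,848,573.30 − £7,074,000 = £4,774,573.30. Interest = £1,596,400.00, so EBIT − I = £3,178,173.30.
DCL = contribution ÷ (EBIT − I) = £11,848,573.30 ÷ £3,178,173.30 = 3.7281.

3.73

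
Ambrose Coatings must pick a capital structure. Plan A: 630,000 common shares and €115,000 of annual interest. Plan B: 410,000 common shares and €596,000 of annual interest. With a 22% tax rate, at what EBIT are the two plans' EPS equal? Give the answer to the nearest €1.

At indifference, (EBIT − 115,000)(1 − t)/630,000 = (EBIT − 596,000)(1 − t)/410,000.
Cancelling (1 − t) and cross-multiplying: 410,000·(EBIT − 115,000) = 630,000·(EBIT − 596,000).
Solving, EBIT = (596,000·630,000 − 115,000·410,000) / (630,000 − 410,000) = 328,330,000,000 / 220,000 = 1,492,409.09.

€1,492,409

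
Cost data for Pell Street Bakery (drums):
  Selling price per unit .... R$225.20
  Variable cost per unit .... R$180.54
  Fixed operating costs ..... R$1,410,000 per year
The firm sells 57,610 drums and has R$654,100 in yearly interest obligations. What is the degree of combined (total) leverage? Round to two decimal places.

At 57,610 units, contribution = 57,610 × R$44.66 = R$2,572,862.60.
EBIT = R$2,572,862.60 − R$1,410,000 = R$1,162,862.60. Interest = R$654,100.00.
DOL = R$2,572,862.60 ÷ R$1,162,862.60 = 2.2125; DFL = R$1,162,862.60 ÷ R$508,762.60 = 2.2857.
Combined leverage = 2.2125 × 2.2857 = 5.0571.

5.06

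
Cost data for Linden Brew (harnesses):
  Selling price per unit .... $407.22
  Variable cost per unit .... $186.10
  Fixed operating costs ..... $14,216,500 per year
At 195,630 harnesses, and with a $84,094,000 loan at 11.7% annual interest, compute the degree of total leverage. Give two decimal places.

Total contribution margin = 195,630 × $221.12 = $43,257,705.60.
Operating income = contribution − fixed costs = $43,257,705.60 − $14,216,500 = $29,041,205.60. Interest = $9,838,998.00.
DOL = $43,257,705.60 ÷ $29,041,205.60 = 1.4895; DFL = $29,041,205.60 ÷ $19,202,207.60 = 1.5124.
DCL = DOL × DFL = 1.4895 × 1.5124 = 2.2527.

2.25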